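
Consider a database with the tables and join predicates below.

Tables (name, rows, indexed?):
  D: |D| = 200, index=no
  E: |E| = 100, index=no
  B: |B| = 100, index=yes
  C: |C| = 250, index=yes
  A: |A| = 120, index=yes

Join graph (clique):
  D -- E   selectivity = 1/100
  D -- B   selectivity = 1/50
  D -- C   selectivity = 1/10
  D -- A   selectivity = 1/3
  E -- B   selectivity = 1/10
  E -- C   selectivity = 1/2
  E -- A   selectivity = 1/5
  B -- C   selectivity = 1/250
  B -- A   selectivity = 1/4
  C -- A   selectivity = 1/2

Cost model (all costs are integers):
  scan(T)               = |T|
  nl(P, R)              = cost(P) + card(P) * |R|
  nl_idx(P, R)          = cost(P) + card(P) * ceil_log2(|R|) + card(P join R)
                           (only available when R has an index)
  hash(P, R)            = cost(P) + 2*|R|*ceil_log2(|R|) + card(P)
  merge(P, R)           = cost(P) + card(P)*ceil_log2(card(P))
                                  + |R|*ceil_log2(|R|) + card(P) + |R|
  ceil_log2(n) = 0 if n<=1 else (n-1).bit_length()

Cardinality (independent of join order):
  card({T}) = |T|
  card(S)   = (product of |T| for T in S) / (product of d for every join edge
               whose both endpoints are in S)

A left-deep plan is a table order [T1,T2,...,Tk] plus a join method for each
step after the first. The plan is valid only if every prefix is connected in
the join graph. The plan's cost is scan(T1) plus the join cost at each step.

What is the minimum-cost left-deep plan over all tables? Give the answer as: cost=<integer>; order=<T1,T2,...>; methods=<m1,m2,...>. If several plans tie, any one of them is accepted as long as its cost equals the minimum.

Selinger DP (subsets sized 1..n):
  {D}: scan cost=200, card=200
  {E}: scan cost=100, card=100
  {B}: scan cost=100, card=100
  {C}: scan cost=250, card=250
  {A}: scan cost=120, card=120
  {DE}: card=200; try (E,hash)→1800, (D,merge)→2700, (E,merge)→2800, (D,hash)→3400, (D,nl)→20100, (E,nl)→20200; best=1800 via (E,hash)
  {BD}: card=400; try (B,hash)→1800, (B,nl_idx)→2000, (D,merge)→2700, (B,merge)→2800, (D,hash)→3400, (D,nl)→20100 …(+1); best=1800 via (B,hash)
  {CD}: card=5000; try (D,hash)→3700, (C,merge)→4250, (D,merge)→4300, (C,hash)→4400, (C,nl_idx)→6800, (C,nl)→50200 …(+1); best=3700 via (D,hash)
  {AD}: card=8000; try (A,hash)→2080, (D,merge)→2880, (A,merge)→2960, (D,hash)→3440, (A,nl_idx)→9600, (D,nl)→24120 …(+1); best=2080 via (A,hash)
  {BE}: card=1000; try (E,hash)→1600, (B,hash)→1600, (E,merge)→1700, (B,merge)→1700, (B,nl_idx)→1800, (E,nl)→10100 …(+1); best=1600 via (E,hash)
  {CE}: card=12500; try (E,hash)→1900, (C,merge)→3150, (E,merge)→3300, (C,hash)→4200, (C,nl_idx)→13400, (C,nl)→25100 …(+1); best=1900 via (E,hash)
  {AE}: card=2400; try (E,hash)→1640, (A,merge)→1860, (E,merge)→1880, (A,hash)→1880, (A,nl_idx)→3200, (A,nl)→12100 …(+1); best=1640 via (E,hash)
  {BC}: card=100; try (C,nl_idx)→1000, (B,hash)→1900, (B,nl_idx)→2100, (C,merge)→3150, (B,merge)→3300, (C,hash)→4200 …(+2); best=1000 via (C,nl_idx)
  {AB}: card=3000; try (B,hash)→1640, (A,merge)→1860, (B,merge)→1880, (A,hash)→1880, (A,nl_idx)→3800, (B,nl_idx)→3960 …(+2); best=1640 via (B,hash)
  {AC}: card=15000; try (A,hash)→2180, (C,merge)→3330, (A,merge)→3460, (C,hash)→4240, (C,nl_idx)→16080, (A,nl_idx)→17000 …(+2); best=2180 via (A,hash)
  {BDE}: card=40; try (B,nl_idx)→3240, (B,hash)→3400, (E,hash)→3600, (B,merge)→4400, (D,hash)→5800, (E,merge)→6600 …(+4); best=3240 via (B,nl_idx)
  {CDE}: card=2500; try (C,merge)→5850, (C,nl_idx)→5900, (C,hash)→6000, (E,hash)→10100, (D,hash)→17600, (C,nl)→51800 …(+4); best=5850 via (C,merge)
  {ADE}: card=1600; try (A,hash)→3680, (A,merge)→4560, (A,nl_idx)→4800, (D,hash)→7240, (E,hash)→11480, (A,nl)→25800 …(+4); best=3680 via (A,hash)
  {BCD}: card=40; try (D,merge)→3600, (D,hash)→4300, (C,nl_idx)→5040, (C,hash)→6200, (C,merge)→8050, (B,hash)→10100 …(+5); best=3600 via (D,merge)
  {ABD}: card=4000; try (A,hash)→3880, (A,merge)→6760, (D,hash)→7840, (A,nl_idx)→8600, (B,hash)→11480, (D,merge)→42440 …(+5); best=3880 via (A,hash)
  {ACD}: card=100000; try (A,hash)→10380, (C,hash)→14080, (D,hash)→20380, (A,merge)→74660, (C,merge)→116330, (A,nl_idx)→138700 …(+5); best=10380 via (A,hash)
  {BCE}: card=500; try (E,hash)→2500, (E,merge)→2600, (C,hash)→6600, (C,nl_idx)→10100, (E,nl)→11000, (C,merge)→14850 …(+5); best=2500 via (E,hash)
  {ABE}: card=6000; try (A,hash)→4280, (B,hash)→5440, (E,hash)→6040, (A,merge)→13560, (A,nl_idx)→14600, (B,nl_idx)→24440 …(+5); best=4280 via (A,hash)
  {ACE}: card=150000; try (C,hash)→8040, (A,hash)→16080, (E,hash)→18580, (C,merge)→35090, (C,nl_idx)→170840, (A,merge)→190360 …(+5); best=8040 via (C,hash)
  {ABC}: card=1500; try (A,merge)→2760, (A,hash)→2780, (A,nl_idx)→3200, (C,hash)→8640, (A,nl)→13000, (B,hash)→18580 …(+6); best=2760 via (A,merge)
  {BCDE}: card=2; try (C,nl_idx)→3562, (E,merge)→4680, (E,hash)→5040, (C,merge)→5770, (D,hash)→6200, (C,hash)→7280 …(+8); best=3562 via (C,nl_idx)
  {ABDE}: card=80; try (A,nl_idx)→3600, (A,merge)→4480, (A,hash)→4960, (B,hash)→6680, (A,nl)→8040, (E,hash)→9280 …(+8); best=3600 via (A,nl_idx)
  {ACDE}: card=10000; try (C,hash)→9280, (A,hash)→10030, (C,merge)→25130, (C,nl_idx)→26480, (A,nl_idx)→33350, (A,merge)→39310 …(+8); best=9280 via (C,hash)
  {ABCD}: card=200; try (A,nl_idx)→4080, (A,merge)→4840, (A,hash)→5320, (D,hash)→7460, (A,nl)→8400, (C,hash)→11880 …(+9); best=4080 via (A,nl_idx)
  {ABCE}: card=1500; try (A,hash)→4680, (E,hash)→5660, (A,nl_idx)→7500, (A,merge)→8460, (C,hash)→14280, (E,merge)→21560 …(+9); best=4680 via (A,hash)
  {ABCDE}: card=2; try (A,nl_idx)→3578, (A,nl)→3802, (C,nl_idx)→4242, (A,merge)→4526, (A,hash)→5244, (E,hash)→5680 …(+12); best=3578 via (A,nl_idx)

cost=3578; order=D,E,B,C,A; methods=hash,nl_idx,nl_idx,nl_idx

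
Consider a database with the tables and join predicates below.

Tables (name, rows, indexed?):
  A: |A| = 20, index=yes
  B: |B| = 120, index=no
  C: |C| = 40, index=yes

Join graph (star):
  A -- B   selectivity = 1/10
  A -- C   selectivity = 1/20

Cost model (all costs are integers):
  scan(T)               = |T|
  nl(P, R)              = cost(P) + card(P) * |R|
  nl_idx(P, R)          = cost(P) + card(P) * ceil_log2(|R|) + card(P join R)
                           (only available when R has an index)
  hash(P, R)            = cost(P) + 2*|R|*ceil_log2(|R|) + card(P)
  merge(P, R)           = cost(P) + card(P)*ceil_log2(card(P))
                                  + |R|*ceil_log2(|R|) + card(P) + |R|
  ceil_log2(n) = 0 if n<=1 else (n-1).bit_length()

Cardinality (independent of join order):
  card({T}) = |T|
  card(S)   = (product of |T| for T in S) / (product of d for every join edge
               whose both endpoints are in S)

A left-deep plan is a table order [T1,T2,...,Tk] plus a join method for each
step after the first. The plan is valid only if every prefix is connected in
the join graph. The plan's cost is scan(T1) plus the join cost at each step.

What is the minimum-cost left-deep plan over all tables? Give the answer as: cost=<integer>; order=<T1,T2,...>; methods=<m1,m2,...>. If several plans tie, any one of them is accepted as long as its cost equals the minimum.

cost=1160; order=B,A,C; methods=hash,hash

Selinger DP (subsets sized 1..n):
  {A}: scan cost=20, card=20
  {B}: scan cost=120, card=120
  {C}: scan cost=40, card=40
  {AB}: card=240; try (A,hash)→440, (A,nl_idx)→960, (B,merge)→1100, (A,merge)→1200, (B,hash)→1720, (B,nl)→2420 …(+1); best=440 via (A,hash)
  {AC}: card=40; try (C,nl_idx)→180, (A,hash)→280, (A,nl_idx)→280, (C,merge)→420, (A,merge)→440, (C,hash)→520 …(+2); best=180 via (C,nl_idx)
  {ABC}: card=480; try (C,hash)→1160, (B,merge)→1420, (B,hash)→1900, (C,nl_idx)→2360, (C,merge)→2880, (B,nl)→4980 …(+1); best=1160 via (C,hash)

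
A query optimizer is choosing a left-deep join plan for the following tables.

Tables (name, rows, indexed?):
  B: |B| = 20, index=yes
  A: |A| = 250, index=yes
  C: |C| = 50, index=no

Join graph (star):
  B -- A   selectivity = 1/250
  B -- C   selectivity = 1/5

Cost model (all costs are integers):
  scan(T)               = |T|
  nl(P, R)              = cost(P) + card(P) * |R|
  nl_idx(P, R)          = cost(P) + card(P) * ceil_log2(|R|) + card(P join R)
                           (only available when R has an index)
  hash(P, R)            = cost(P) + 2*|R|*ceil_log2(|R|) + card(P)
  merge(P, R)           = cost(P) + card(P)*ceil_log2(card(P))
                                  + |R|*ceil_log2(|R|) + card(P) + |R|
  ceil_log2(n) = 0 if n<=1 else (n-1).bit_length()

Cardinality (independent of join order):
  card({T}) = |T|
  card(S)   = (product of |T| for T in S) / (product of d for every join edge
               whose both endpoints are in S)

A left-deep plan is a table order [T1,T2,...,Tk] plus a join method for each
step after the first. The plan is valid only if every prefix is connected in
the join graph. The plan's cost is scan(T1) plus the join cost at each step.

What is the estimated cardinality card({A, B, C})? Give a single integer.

Tables in S: A(250), B(20), C(50)
Edges inside S: B-A(d=250), B-C(d=5)
numerator = 250 * 20 * 50 = 250000
denominator = 250 * 5 = 1250
card(S) = 250000 / 1250 = 200

200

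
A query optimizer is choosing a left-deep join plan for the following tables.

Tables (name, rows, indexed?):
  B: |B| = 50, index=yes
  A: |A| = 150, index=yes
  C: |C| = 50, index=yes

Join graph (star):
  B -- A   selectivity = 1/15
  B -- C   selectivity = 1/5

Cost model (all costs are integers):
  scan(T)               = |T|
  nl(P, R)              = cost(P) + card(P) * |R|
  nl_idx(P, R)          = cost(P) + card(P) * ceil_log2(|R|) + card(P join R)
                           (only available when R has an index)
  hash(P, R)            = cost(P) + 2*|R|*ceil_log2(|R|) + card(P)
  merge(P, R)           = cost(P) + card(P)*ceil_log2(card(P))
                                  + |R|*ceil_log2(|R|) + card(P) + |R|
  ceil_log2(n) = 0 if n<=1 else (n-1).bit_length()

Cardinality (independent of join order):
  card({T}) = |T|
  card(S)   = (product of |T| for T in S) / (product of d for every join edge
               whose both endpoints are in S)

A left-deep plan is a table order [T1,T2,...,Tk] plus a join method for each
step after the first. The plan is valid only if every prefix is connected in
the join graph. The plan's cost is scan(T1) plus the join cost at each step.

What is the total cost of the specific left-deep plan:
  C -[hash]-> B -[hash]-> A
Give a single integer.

step 1: scan C: cost=50, card=50
step 2: join B via hash
    card(P join B) = 50*50/(5) = 500
    cost = 50 + 2*50*6 + 50 = 700
step 3: join A via hash
    card(P join A) = 500*150/(15) = 5000
    cost = 700 + 2*150*8 + 500 = 3600

3600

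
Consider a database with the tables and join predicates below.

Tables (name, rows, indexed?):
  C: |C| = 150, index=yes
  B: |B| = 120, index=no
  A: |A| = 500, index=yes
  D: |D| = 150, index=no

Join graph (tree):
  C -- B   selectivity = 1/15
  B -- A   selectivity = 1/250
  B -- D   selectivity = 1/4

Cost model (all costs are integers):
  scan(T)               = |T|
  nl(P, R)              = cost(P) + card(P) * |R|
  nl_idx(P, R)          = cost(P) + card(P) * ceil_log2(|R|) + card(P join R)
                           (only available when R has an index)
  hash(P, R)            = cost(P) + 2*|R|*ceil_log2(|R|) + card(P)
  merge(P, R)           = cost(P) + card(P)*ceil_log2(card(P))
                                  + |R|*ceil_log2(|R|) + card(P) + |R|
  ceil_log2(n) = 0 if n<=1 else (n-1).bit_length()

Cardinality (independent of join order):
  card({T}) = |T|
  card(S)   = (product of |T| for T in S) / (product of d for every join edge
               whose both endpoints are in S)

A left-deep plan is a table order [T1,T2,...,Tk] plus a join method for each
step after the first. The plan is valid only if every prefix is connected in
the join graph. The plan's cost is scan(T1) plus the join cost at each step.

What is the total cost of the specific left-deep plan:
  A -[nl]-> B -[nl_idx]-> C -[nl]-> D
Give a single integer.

424820

step 1: scan A: cost=500, card=500
step 2: join B via nl
    card(P join B) = 500*120/(250) = 240
    cost = 500 + 500*120 = 60500
step 3: join C via nl_idx
    card(P join C) = 240*150/(15) = 2400
    cost = 60500 + 240*8 + 2400 = 64820
step 4: join D via nl
    card(P join D) = 2400*150/(4) = 90000
    cost = 64820 + 2400*150 = 424820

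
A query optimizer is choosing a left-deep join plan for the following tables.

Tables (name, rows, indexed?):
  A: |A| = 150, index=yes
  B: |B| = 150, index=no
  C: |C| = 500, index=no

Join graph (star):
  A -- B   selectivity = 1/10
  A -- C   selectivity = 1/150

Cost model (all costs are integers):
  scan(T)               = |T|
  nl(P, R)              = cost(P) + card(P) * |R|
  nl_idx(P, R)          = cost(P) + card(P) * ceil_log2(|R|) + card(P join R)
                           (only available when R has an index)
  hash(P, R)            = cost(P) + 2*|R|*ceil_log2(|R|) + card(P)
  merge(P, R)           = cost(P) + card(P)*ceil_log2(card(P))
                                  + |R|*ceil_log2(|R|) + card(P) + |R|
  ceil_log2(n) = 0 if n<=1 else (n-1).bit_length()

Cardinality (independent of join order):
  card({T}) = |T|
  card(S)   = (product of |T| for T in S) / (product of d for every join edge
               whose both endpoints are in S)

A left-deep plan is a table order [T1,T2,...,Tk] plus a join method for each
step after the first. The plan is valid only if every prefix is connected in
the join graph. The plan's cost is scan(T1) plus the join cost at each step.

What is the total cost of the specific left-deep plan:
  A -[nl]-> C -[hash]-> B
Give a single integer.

step 1: scan A: cost=150, card=150
step 2: join C via nl
    card(P join C) = 150*500/(150) = 500
    cost = 150 + 150*500 = 75150
step 3: join B via hash
    card(P join B) = 500*150/(10) = 7500
    cost = 75150 + 2*150*8 + 500 = 78050

78050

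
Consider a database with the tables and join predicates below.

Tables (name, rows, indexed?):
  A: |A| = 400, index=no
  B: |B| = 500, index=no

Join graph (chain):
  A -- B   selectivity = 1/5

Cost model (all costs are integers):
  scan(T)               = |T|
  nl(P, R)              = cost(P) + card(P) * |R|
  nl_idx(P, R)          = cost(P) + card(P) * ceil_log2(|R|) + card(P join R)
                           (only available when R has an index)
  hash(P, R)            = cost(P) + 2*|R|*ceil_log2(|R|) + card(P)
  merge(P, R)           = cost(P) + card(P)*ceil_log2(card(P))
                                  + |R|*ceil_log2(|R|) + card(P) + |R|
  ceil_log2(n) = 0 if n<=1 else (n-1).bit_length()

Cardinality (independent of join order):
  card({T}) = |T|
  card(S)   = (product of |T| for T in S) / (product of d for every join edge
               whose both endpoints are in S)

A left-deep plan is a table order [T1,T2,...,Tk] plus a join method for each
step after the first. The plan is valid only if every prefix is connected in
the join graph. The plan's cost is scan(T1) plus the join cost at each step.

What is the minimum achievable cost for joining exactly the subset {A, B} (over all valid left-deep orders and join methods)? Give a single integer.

Selinger DP over subsets of {A,B}:
  {A}: scan cost=400, card=400
  {B}: scan cost=500, card=500
  {AB}: card=40000; try (A,hash)→8200, (B,merge)→9400, (A,merge)→9500, (B,hash)→9800, (B,nl)→200400, (A,nl)→200500; best=8200 via (A,hash)

8200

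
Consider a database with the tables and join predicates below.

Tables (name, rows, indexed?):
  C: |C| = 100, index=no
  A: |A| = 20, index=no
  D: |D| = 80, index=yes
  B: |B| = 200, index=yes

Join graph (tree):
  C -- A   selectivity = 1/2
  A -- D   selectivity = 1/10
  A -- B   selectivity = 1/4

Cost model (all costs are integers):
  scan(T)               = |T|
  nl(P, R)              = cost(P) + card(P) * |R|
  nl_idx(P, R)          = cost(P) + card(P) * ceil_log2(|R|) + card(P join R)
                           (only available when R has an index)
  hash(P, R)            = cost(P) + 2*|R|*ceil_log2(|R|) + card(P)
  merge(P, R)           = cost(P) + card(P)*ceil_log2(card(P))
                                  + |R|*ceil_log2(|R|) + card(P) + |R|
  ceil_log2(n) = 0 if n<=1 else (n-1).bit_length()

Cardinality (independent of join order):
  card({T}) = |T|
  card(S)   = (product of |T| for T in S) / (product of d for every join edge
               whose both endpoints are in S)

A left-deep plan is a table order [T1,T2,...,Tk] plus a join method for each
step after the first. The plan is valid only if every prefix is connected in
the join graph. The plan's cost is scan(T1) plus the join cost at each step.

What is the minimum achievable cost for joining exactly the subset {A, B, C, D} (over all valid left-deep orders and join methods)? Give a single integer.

Selinger DP over subsets of {A,B,C,D}:
  {C}: scan cost=100, card=100
  {A}: scan cost=20, card=20
  {D}: scan cost=80, card=80
  {B}: scan cost=200, card=200
  {AC}: card=1000; try (A,hash)→400, (C,merge)→940, (A,merge)→1020, (C,hash)→1440, (C,nl)→2020, (A,nl)→2100; best=400 via (A,hash)
  {AD}: card=160; try (D,nl_idx)→320, (A,hash)→360, (D,merge)→780, (A,merge)→840, (D,hash)→1160, (D,nl)→1620 …(+1); best=320 via (D,nl_idx)
  {AB}: card=1000; try (A,hash)→600, (B,nl_idx)→1180, (B,merge)→1940, (A,merge)→2120, (B,hash)→3240, (B,nl)→4020 …(+1); best=600 via (A,hash)
  {ACD}: card=8000; try (C,hash)→1880, (D,hash)→2520, (C,merge)→2560, (D,merge)→12040, (D,nl_idx)→15400, (C,nl)→16320 …(+1); best=1880 via (C,hash)
  {ABC}: card=50000; try (C,hash)→3000, (B,hash)→4600, (C,merge)→12400, (B,merge)→13200, (B,nl_idx)→58400, (C,nl)→100600 …(+1); best=3000 via (C,hash)
  {ABD}: card=8000; try (D,hash)→2720, (B,merge)→3560, (B,hash)→3680, (B,nl_idx)→9600, (D,merge)→12240, (D,nl_idx)→15600 …(+2); best=2720 via (D,hash)
  {ABCD}: card=400000; try (C,hash)→12120, (B,hash)→13080, (D,hash)→54120, (C,merge)→115520, (B,merge)→115680, (B,nl_idx)→465880 …(+5); best=12120 via (C,hash)

12120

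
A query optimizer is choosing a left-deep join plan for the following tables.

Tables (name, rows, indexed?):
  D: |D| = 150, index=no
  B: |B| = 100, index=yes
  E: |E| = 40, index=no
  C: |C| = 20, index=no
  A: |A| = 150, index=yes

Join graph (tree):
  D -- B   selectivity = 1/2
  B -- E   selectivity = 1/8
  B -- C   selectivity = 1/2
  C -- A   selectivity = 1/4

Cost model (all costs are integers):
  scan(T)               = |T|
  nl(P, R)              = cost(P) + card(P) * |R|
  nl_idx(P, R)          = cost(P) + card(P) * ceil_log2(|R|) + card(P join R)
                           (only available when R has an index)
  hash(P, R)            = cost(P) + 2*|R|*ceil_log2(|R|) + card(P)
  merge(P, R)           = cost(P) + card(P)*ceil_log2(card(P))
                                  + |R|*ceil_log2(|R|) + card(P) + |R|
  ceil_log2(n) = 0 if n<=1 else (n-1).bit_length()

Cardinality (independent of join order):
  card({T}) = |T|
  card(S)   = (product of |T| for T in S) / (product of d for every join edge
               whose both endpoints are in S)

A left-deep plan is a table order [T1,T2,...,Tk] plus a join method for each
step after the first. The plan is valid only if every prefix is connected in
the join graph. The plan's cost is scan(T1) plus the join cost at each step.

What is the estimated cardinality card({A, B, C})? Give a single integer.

37500

Tables in S: A(150), B(100), C(20)
Edges inside S: B-C(d=2), C-A(d=4)
numerator = 150 * 100 * 20 = 300000
denominator = 2 * 4 = 8
card(S) = 300000 / 8 = 37500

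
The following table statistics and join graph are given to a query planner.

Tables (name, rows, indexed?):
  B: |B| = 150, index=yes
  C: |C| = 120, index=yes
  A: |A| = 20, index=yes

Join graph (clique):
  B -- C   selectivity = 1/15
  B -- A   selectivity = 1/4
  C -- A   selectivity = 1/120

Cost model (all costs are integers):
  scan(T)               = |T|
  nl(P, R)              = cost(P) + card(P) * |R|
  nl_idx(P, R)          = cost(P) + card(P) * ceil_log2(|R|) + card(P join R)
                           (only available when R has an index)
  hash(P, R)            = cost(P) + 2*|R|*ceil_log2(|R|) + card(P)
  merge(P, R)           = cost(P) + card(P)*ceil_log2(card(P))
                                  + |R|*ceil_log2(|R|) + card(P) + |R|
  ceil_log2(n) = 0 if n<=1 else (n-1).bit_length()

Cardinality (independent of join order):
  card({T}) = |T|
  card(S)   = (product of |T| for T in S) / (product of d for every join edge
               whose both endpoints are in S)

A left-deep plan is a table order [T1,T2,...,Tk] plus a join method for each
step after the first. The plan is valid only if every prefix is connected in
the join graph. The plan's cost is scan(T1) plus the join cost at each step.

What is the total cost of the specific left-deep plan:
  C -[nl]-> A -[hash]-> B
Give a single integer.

step 1: scan C: cost=120, card=120
step 2: join A via nl
    card(P join A) = 120*20/(120) = 20
    cost = 120 + 120*20 = 2520
step 3: join B via hash
    card(P join B) = 20*150/(15*4) = 50
    cost = 2520 + 2*150*8 + 20 = 4940

4940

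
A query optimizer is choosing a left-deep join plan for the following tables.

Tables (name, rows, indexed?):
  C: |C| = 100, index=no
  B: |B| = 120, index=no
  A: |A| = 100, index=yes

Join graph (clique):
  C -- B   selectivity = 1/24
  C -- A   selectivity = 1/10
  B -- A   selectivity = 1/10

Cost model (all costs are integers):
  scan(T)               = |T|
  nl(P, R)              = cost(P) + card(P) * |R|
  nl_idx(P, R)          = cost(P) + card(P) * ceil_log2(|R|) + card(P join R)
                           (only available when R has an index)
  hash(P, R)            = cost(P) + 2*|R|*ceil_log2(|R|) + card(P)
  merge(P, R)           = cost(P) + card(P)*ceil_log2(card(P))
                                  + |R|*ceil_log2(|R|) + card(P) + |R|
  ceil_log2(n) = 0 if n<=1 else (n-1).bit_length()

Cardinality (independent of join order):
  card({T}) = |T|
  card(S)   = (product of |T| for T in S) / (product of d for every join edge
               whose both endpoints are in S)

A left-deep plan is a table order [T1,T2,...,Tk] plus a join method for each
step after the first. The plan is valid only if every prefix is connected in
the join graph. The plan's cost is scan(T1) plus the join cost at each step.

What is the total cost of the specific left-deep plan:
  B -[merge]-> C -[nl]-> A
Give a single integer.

step 1: scan B: cost=120, card=120
step 2: join C via merge
    card(P join C) = 120*100/(24) = 500
    cost = 120 + 120*7 + 100*7 + 120 + 100 = 1880
step 3: join A via nl
    card(P join A) = 500*100/(10*10) = 500
    cost = 1880 + 500*100 = 51880

51880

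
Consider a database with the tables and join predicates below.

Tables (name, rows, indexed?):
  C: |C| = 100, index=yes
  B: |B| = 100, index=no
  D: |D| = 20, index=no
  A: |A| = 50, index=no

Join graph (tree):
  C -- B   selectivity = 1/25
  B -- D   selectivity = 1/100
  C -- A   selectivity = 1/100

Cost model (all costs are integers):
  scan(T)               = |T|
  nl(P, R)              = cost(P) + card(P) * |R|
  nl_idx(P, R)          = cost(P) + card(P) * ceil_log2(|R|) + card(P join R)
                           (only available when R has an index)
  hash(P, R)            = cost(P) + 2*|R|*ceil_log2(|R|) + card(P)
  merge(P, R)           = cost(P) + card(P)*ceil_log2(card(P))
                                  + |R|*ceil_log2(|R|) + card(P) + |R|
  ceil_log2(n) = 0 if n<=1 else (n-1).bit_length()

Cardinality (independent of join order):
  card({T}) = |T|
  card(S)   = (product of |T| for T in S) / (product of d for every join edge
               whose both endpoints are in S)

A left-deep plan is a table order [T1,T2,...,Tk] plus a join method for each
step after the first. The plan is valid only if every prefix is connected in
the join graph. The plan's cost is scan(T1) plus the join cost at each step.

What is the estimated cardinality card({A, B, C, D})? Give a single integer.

40

Tables in S: A(50), B(100), C(100), D(20)
Edges inside S: C-B(d=25), B-D(d=100), C-A(d=100)
numerator = 50 * 100 * 100 * 20 = 10000000
denominator = 25 * 100 * 100 = 250000
card(S) = 10000000 / 250000 = 40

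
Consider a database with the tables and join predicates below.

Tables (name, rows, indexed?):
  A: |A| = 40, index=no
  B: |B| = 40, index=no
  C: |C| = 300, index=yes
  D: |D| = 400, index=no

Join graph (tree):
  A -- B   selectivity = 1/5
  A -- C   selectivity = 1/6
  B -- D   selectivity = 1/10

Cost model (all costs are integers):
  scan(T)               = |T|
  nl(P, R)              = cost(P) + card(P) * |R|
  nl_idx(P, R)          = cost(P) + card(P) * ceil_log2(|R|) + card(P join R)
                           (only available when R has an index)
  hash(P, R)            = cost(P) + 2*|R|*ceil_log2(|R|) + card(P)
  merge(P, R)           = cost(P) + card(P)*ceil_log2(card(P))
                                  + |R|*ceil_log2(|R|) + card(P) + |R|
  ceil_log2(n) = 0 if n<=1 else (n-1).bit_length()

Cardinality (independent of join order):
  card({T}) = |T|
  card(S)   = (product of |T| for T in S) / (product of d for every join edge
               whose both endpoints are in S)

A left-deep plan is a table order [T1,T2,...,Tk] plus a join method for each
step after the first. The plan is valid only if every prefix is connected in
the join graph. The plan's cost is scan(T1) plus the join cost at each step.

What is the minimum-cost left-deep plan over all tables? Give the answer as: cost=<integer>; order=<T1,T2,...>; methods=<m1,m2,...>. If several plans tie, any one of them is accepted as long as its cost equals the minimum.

cost=21560; order=D,B,A,C; methods=hash,hash,hash

Selinger DP (subsets sized 1..n):
  {A}: scan cost=40, card=40
  {B}: scan cost=40, card=40
  {C}: scan cost=300, card=300
  {D}: scan cost=400, card=400
  {AB}: card=320; try (B,hash)→560, (A,hash)→560, (B,merge)→600, (A,merge)→600, (B,nl)→1640, (A,nl)→1640; best=560 via (B,hash)
  {AC}: card=2000; try (A,hash)→1080, (C,nl_idx)→2400, (C,merge)→3320, (A,merge)→3580, (C,hash)→5480, (C,nl)→12040 …(+1); best=1080 via (A,hash)
  {BD}: card=1600; try (B,hash)→1280, (D,merge)→4320, (B,merge)→4680, (D,hash)→7280, (D,nl)→16040, (B,nl)→16400; best=1280 via (B,hash)
  {ABC}: card=16000; try (B,hash)→3560, (C,hash)→6280, (C,merge)→6760, (C,nl_idx)→19440, (B,merge)→25360, (B,nl)→81080 …(+1); best=3560 via (B,hash)
  {ABD}: card=12800; try (A,hash)→3360, (D,merge)→7760, (D,hash)→8080, (A,merge)→20760, (A,nl)→65280, (D,nl)→128560; best=3360 via (A,hash)
  {ABCD}: card=640000; try (C,hash)→21560, (D,hash)→26760, (C,merge)→198360, (D,merge)→247560, (C,nl_idx)→758560, (C,nl)→3843360 …(+1); best=21560 via (C,hash)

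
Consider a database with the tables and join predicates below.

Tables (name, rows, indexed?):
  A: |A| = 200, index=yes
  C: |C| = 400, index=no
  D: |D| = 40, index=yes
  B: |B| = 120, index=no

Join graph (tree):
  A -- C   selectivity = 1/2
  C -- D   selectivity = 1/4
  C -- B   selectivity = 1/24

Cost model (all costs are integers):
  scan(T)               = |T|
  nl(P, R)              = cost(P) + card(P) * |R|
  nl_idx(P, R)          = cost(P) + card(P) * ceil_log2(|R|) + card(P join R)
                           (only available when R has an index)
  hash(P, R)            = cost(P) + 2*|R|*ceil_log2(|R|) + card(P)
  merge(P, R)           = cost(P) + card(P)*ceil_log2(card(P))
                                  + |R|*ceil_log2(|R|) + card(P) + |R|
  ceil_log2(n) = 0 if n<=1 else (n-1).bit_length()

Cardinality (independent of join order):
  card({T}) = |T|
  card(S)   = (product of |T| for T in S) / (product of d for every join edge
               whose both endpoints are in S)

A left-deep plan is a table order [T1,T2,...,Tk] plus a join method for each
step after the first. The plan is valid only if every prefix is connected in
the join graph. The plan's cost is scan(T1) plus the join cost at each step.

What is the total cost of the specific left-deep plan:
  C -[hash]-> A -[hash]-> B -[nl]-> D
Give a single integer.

step 1: scan C: cost=400, card=400
step 2: join A via hash
    card(P join A) = 400*200/(2) = 40000
    cost = 400 + 2*200*8 + 400 = 4000
step 3: join B via hash
    card(P join B) = 40000*120/(24) = 200000
    cost = 4000 + 2*120*7 + 40000 = 45680
step 4: join D via nl
    card(P join D) = 200000*40/(4) = 2000000
    cost = 45680 + 200000*40 = 8045680

8045680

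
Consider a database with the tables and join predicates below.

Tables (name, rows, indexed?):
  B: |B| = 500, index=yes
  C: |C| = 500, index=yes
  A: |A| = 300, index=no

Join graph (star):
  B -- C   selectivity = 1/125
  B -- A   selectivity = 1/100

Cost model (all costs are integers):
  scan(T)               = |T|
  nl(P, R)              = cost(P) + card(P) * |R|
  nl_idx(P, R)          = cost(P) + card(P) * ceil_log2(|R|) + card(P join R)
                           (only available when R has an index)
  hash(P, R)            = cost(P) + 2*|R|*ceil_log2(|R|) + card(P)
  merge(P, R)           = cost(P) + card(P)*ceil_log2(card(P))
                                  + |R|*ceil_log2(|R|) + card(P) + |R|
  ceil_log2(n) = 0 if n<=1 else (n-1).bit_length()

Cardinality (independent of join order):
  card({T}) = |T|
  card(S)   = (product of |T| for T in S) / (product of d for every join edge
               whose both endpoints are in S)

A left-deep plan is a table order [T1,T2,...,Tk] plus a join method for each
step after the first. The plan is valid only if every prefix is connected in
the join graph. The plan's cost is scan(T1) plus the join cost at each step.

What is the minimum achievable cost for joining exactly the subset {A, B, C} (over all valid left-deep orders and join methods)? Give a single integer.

14400

Selinger DP over subsets of {A,B,C}:
  {B}: scan cost=500, card=500
  {C}: scan cost=500, card=500
  {A}: scan cost=300, card=300
  {BC}: card=2000; try (C,nl_idx)→7000, (B,nl_idx)→7000, (C,hash)→10000, (B,hash)→10000, (C,merge)→10500, (B,merge)→10500 …(+2); best=7000 via (C,nl_idx)
  {AB}: card=1500; try (B,nl_idx)→4500, (A,hash)→6400, (B,merge)→8300, (A,merge)→8500, (B,hash)→9600, (B,nl)→150300 …(+1); best=4500 via (B,nl_idx)
  {ABC}: card=6000; try (A,hash)→14400, (C,hash)→15000, (C,nl_idx)→24000, (C,merge)→27500, (A,merge)→34000, (A,nl)→607000 …(+1); best=14400 via (A,hash)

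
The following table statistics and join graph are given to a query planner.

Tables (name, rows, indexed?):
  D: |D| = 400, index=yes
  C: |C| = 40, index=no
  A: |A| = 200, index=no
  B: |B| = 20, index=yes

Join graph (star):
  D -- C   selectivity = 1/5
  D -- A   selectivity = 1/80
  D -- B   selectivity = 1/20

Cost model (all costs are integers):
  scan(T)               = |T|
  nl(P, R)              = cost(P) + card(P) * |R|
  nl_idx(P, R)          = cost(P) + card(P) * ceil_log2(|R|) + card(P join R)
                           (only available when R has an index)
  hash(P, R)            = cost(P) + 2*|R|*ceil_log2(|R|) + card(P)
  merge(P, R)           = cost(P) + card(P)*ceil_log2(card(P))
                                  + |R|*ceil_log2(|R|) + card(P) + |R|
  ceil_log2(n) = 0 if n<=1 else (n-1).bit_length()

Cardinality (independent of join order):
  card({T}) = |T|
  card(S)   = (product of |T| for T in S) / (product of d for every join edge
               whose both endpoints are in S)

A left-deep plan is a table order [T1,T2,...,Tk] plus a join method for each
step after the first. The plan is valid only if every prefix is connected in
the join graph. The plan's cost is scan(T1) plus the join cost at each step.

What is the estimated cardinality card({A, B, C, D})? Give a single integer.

Tables in S: A(200), B(20), C(40), D(400)
Edges inside S: D-C(d=5), D-A(d=80), D-B(d=20)
numerator = 200 * 20 * 40 * 400 = 64000000
denominator = 5 * 80 * 20 = 8000
card(S) = 64000000 / 8000 = 8000

8000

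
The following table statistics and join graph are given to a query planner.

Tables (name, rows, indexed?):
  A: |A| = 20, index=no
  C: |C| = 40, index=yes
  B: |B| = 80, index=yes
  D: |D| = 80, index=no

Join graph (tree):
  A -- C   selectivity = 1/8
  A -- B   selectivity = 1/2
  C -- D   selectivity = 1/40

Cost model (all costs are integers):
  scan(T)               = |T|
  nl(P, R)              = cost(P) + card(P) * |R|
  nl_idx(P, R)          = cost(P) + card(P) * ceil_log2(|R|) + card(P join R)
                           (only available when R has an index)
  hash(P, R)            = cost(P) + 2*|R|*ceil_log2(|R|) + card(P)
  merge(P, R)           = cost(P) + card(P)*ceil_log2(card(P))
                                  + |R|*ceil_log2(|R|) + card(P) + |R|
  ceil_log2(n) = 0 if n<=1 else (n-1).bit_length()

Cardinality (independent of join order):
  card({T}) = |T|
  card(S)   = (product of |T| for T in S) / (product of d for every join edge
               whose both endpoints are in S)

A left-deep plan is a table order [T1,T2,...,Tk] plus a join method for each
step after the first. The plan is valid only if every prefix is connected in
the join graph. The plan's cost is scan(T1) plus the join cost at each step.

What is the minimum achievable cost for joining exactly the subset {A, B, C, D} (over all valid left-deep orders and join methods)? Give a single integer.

Selinger DP over subsets of {A,B,C,D}:
  {A}: scan cost=20, card=20
  {C}: scan cost=40, card=40
  {B}: scan cost=80, card=80
  {D}: scan cost=80, card=80
  {AC}: card=100; try (C,nl_idx)→240, (A,hash)→280, (C,merge)→420, (A,merge)→440, (C,hash)→520, (C,nl)→820 …(+1); best=240 via (C,nl_idx)
  {AB}: card=800; try (A,hash)→360, (B,merge)→780, (A,merge)→840, (B,nl_idx)→960, (B,hash)→1160, (B,nl)→1620 …(+1); best=360 via (A,hash)
  {CD}: card=80; try (C,hash)→640, (C,nl_idx)→640, (D,merge)→960, (C,merge)→1000, (D,hash)→1200, (D,nl)→3240 …(+1); best=640 via (C,hash)
  {ABC}: card=4000; try (B,hash)→1460, (C,hash)→1640, (B,merge)→1680, (B,nl_idx)→4940, (B,nl)→8240, (C,nl_idx)→9160 …(+2); best=1460 via (B,hash)
  {ACD}: card=200; try (A,hash)→920, (A,merge)→1400, (D,hash)→1460, (D,merge)→1680, (A,nl)→2240, (D,nl)→8240; best=920 via (A,hash)
  {ABCD}: card=8000; try (B,hash)→2240, (B,merge)→3360, (D,hash)→6580, (B,nl_idx)→10320, (B,nl)→16920, (D,merge)→54100 …(+1); best=2240 via (B,hash)

2240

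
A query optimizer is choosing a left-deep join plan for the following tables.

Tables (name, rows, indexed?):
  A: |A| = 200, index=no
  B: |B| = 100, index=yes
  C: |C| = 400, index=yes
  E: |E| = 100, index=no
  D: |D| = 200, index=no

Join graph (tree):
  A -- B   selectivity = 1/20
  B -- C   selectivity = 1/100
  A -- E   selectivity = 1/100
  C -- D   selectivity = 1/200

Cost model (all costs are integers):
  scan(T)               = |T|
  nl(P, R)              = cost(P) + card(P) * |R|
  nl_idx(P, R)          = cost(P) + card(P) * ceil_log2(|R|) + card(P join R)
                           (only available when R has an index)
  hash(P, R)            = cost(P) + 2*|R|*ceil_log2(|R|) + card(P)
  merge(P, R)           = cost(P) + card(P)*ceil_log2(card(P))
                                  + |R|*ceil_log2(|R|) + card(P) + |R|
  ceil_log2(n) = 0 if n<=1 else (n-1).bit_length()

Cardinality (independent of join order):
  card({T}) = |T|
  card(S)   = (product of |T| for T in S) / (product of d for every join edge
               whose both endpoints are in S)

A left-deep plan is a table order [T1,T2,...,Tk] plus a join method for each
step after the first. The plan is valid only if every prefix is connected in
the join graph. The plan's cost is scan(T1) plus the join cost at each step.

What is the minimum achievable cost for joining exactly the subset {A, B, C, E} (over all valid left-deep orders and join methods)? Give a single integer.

Selinger DP over subsets of {A,B,C,E}:
  {A}: scan cost=200, card=200
  {B}: scan cost=100, card=100
  {C}: scan cost=400, card=400
  {E}: scan cost=100, card=100
  {AB}: card=1000; try (B,hash)→1800, (B,nl_idx)→2600, (A,merge)→2700, (B,merge)→2800, (A,hash)→3400, (A,nl)→20100 …(+1); best=1800 via (B,hash)
  {AE}: card=200; try (E,hash)→1800, (A,merge)→2700, (E,merge)→2800, (A,hash)→3400, (A,nl)→20100, (E,nl)→20200; best=1800 via (E,hash)
  {BC}: card=400; try (C,nl_idx)→1400, (B,hash)→2200, (B,nl_idx)→3600, (C,merge)→4900, (B,merge)→5200, (C,hash)→7400 …(+2); best=1400 via (C,nl_idx)
  {ABC}: card=4000; try (A,hash)→5000, (A,merge)→7200, (C,hash)→10000, (C,nl_idx)→14800, (C,merge)→16800, (A,nl)→81400 …(+1); best=5000 via (A,hash)
  {ABE}: card=1000; try (B,hash)→3400, (E,hash)→4200, (B,nl_idx)→4200, (B,merge)→4400, (E,merge)→13600, (B,nl)→21800 …(+1); best=3400 via (B,hash)
  {ABCE}: card=4000; try (E,hash)→10400, (C,hash)→11600, (C,nl_idx)→16400, (C,merge)→18400, (E,merge)→57800, (C,nl)→403400 …(+1); best=10400 via (E,hash)

10400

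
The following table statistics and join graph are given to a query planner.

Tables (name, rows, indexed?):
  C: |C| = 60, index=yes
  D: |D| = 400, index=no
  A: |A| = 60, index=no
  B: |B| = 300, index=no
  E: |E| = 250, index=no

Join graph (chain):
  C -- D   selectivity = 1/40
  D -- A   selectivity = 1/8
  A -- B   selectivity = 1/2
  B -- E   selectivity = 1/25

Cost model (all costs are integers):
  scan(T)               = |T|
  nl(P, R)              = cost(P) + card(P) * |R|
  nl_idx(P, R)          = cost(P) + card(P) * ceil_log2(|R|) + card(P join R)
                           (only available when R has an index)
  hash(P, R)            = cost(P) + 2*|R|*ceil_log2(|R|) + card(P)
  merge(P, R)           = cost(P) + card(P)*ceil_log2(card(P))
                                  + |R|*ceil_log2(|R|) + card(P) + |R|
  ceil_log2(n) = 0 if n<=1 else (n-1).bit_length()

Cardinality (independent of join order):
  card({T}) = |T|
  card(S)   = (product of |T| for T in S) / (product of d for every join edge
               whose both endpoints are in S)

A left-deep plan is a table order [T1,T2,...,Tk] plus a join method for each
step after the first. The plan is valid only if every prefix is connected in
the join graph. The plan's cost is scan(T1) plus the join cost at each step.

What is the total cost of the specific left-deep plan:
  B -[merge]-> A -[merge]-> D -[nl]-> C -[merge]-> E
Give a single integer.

41319970

step 1: scan B: cost=300, card=300
step 2: join A via merge
    card(P join A) = 300*60/(2) = 9000
    cost = 300 + 300*9 + 60*6 + 300 + 60 = 3720
step 3: join D via merge
    card(P join D) = 9000*400/(8) = 450000
    cost = 3720 + 9000*14 + 400*9 + 9000 + 400 = 142720
step 4: join C via nl
    card(P join C) = 450000*60/(40) = 675000
    cost = 142720 + 450000*60 = 27142720
step 5: join E via merge
    card(P join E) = 675000*250/(25) = 6750000
    cost = 27142720 + 675000*20 + 250*8 + 675000 + 250 = 41319970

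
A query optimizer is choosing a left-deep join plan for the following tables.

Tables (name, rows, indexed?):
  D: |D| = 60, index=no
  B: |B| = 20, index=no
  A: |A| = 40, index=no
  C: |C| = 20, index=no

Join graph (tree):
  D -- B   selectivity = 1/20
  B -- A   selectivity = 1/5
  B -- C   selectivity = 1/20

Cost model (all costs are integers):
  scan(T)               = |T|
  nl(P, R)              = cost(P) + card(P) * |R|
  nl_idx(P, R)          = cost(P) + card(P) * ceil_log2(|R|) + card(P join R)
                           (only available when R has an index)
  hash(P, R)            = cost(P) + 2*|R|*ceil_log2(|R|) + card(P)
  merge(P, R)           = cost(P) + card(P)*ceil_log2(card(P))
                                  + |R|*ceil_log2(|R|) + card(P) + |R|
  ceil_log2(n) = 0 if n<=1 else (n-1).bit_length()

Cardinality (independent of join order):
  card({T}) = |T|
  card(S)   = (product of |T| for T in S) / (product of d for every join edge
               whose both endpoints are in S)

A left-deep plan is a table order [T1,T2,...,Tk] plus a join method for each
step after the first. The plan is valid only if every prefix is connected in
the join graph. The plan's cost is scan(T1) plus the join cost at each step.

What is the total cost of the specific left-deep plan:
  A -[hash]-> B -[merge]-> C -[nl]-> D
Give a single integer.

step 1: scan A: cost=40, card=40
step 2: join B via hash
    card(P join B) = 40*20/(5) = 160
    cost = 40 + 2*20*5 + 40 = 280
step 3: join C via merge
    card(P join C) = 160*20/(20) = 160
    cost = 280 + 160*8 + 20*5 + 160 + 20 = 1840
step 4: join D via nl
    card(P join D) = 160*60/(20) = 480
    cost = 1840 + 160*60 = 11440

11440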